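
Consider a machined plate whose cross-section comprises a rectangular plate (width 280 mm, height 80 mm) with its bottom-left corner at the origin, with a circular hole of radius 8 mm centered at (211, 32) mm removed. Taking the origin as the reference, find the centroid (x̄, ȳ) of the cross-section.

x̄ = 139.36 mm, ȳ = 40.07 mm

Part | A | x̄ᵢ | ȳᵢ | A·x̄ᵢ | A·ȳᵢ
plate | 22400.00 | 140.00 | 40.00 | 3136000.00 | 896000.00
hole | -201.06 | 211.00 | 32.00 | -42424.07 | -6433.98
Σ | 22198.94 |  |  | 3093575.93 | 889566.02
x̄ = 3093575.93 / 22198.94 = 139.36 mm
ȳ = 889566.02 / 22198.94 = 40.07 mm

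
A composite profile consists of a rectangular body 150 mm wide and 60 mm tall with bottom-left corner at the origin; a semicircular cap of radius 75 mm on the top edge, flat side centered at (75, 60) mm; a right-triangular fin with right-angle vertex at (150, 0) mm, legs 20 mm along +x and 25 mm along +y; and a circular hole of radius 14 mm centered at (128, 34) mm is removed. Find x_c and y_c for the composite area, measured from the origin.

Part | A | x̄ᵢ | ȳᵢ | A·x̄ᵢ | A·ȳᵢ
rectangular body | 9000.00 | 75.00 | 30.00 | 675000.00 | 270000.00
semicircular top | 8835.73 | 75.00 | 91.83 | 662679.70 | 811393.76
triangular fin | 250.00 | 156.67 | 8.33 | 39166.67 | 2083.33
hole | -615.75 | 128.00 | 34.00 | -78816.28 | -20935.57
Σ | 17469.98 |  |  | 1298030.09 | 1062541.52
x_c = 1298030.09 / 17469.98 = 74.30 mm
y_c = 1062541.52 / 17469.98 = 60.82 mm

x_c = 74.30 mm, y_c = 60.82 mm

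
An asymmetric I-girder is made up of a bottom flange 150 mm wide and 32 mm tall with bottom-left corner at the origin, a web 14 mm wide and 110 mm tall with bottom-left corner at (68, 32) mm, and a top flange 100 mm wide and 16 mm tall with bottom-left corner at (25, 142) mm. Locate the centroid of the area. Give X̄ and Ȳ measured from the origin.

bottom flange: A = 150 × 32 = 4800.00, centroid at (75.00, 16.00).
web: A = 14 × 110 = 1540.00, centroid at (75.00, 87.00).
top flange: A = 100 × 16 = 1600.00, centroid at (75.00, 150.00).
ΣA = 7940.00 mm², ΣAX̄ = 595500.00 mm³, ΣAȲ = 450780.00 mm³.
X̄ = 595500.00/7940.00 = 75.00 mm; Ȳ = 450780.00/7940.00 = 56.77 mm.

X̄ = 75.00 mm, Ȳ = 56.77 mm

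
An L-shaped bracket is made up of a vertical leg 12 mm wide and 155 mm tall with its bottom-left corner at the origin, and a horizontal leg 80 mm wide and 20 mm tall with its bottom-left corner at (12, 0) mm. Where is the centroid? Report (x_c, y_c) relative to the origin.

x_c = 27.27 mm, y_c = 46.29 mm

Part | A | x̄ᵢ | ȳᵢ | A·x̄ᵢ | A·ȳᵢ
vertical leg | 1860.00 | 6.00 | 77.50 | 11160.00 | 144150.00
horizontal leg | 1600.00 | 52.00 | 10.00 | 83200.00 | 16000.00
Σ | 3460.00 |  |  | 94360.00 | 160150.00
x_c = 94360.00 / 3460.00 = 27.27 mm
y_c = 160150.00 / 3460.00 = 46.29 mm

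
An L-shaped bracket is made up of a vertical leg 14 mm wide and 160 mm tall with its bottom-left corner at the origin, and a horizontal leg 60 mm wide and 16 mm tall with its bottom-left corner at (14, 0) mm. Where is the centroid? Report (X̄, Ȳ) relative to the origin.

Part | A | x̄ᵢ | ȳᵢ | A·x̄ᵢ | A·ȳᵢ
vertical leg | 2240.00 | 7.00 | 80.00 | 15680.00 | 179200.00
horizontal leg | 960.00 | 44.00 | 8.00 | 42240.00 | 7680.00
Σ | 3200.00 |  |  | 57920.00 | 186880.00
X̄ = 57920.00 / 3200.00 = 18.10 mm
Ȳ = 186880.00 / 3200.00 = 58.40 mm

X̄ = 18.10 mm, Ȳ = 58.40 mm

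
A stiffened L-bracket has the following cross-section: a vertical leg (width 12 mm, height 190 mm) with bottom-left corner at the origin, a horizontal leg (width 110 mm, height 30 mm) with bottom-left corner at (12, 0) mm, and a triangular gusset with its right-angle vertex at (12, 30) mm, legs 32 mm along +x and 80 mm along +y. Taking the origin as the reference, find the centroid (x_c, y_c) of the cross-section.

vertical leg: A = 12 × 190 = 2280.00, centroid at (6.00, 95.00).
horizontal leg: A = 110 × 30 = 3300.00, centroid at (67.00, 15.00).
gusset: A = ½·32·80 = 1280.00, centroid at (22.67, 56.67).
ΣA = 6860.00 mm²
ΣAx_c = (2280.00)(6.00) + (3300.00)(67.00) + (1280.00)(22.67) = 263793.33 mm³
ΣAy_c = (2280.00)(95.00) + (3300.00)(15.00) + (1280.00)(56.67) = 338633.33 mm³
x_c = 263793.33 / 6860.00 = 38.45 mm
y_c = 338633.33 / 6860.00 = 49.36 mm

x_c = 38.45 mm, y_c = 49.36 mm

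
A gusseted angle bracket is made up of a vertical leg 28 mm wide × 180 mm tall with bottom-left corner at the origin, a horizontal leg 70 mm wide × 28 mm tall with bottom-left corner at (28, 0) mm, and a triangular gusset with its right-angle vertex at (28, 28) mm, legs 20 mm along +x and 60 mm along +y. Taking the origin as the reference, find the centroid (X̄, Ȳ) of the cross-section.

Part | A | x̄ᵢ | ȳᵢ | A·x̄ᵢ | A·ȳᵢ
vertical leg | 5040.00 | 14.00 | 90.00 | 70560.00 | 453600.00
horizontal leg | 1960.00 | 63.00 | 14.00 | 123480.00 | 27440.00
gusset | 600.00 | 34.67 | 48.00 | 20800.00 | 28800.00
Σ | 7600.00 |  |  | 214840.00 | 509840.00
X̄ = 214840.00 / 7600.00 = 28.27 mm
Ȳ = 509840.00 / 7600.00 = 67.08 mm

X̄ = 28.27 mm, Ȳ = 67.08 mm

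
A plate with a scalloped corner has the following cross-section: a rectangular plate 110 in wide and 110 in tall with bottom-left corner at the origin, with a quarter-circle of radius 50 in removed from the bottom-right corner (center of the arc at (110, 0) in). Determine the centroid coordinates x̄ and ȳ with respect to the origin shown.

x̄ = 48.46 in, ȳ = 61.54 in

plate: A = 110 × 110 = 12100.00, centroid at (55.00, 55.00).
removed quarter-circle: A = −¼π·50² = -1963.50, centroid at (88.78, 21.22).
ΣA = 10136.50 in²
ΣAx̄ = (12100.00)(55.00) + (-1963.50)(88.78) = 491182.17 in³
ΣAȳ = (12100.00)(55.00) + (-1963.50)(21.22) = 623833.33 in³
x̄ = 491182.17 / 10136.50 = 48.46 in
ȳ = 623833.33 / 10136.50 = 61.54 in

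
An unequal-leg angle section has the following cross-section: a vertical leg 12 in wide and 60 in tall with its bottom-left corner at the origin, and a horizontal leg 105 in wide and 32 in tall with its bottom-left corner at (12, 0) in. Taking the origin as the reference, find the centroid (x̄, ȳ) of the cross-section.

x̄ = 54.18 in, ȳ = 18.47 in

Part | A | x̄ᵢ | ȳᵢ | A·x̄ᵢ | A·ȳᵢ
vertical leg | 720.00 | 6.00 | 30.00 | 4320.00 | 21600.00
horizontal leg | 3360.00 | 64.50 | 16.00 | 216720.00 | 53760.00
Σ | 4080.00 |  |  | 221040.00 | 75360.00
x̄ = 221040.00 / 4080.00 = 54.18 in
ȳ = 75360.00 / 4080.00 = 18.47 in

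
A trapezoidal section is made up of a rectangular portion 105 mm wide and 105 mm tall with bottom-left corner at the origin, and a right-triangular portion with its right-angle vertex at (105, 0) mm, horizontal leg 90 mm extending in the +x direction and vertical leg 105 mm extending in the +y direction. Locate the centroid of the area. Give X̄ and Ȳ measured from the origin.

X̄ = 77.25 mm, Ȳ = 47.25 mm

Part | A | x̄ᵢ | ȳᵢ | A·x̄ᵢ | A·ȳᵢ
rectangular portion | 11025.00 | 52.50 | 52.50 | 578812.50 | 578812.50
triangular portion | 4725.00 | 135.00 | 35.00 | 637875.00 | 165375.00
Σ | 15750.00 |  |  | 1216687.50 | 744187.50
X̄ = 1216687.50 / 15750.00 = 77.25 mm
Ȳ = 744187.50 / 15750.00 = 47.25 mm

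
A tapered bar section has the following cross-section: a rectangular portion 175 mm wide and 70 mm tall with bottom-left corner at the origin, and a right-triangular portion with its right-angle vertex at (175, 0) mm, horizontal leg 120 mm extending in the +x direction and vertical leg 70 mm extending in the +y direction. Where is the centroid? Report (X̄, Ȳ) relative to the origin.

X̄ = 120.05 mm, Ȳ = 32.02 mm

rectangular portion: A = 175 × 70 = 12250.00, centroid at (87.50, 35.00).
triangular portion: A = ½·120·70 = 4200.00, centroid at (215.00, 23.33).
ΣA = 16450.00 mm², ΣAX̄ = 1974875.00 mm³, ΣAȲ = 526750.00 mm³.
X̄ = 1974875.00/16450.00 = 120.05 mm; Ȳ = 526750.00/16450.00 = 32.02 mm.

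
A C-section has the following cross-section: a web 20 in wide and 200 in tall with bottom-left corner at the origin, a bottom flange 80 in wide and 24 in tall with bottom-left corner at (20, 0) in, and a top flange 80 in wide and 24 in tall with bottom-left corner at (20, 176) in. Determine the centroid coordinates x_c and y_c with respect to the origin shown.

web: A = 20 × 200 = 4000.00, centroid at (10.00, 100.00).
bottom flange: A = 80 × 24 = 1920.00, centroid at (60.00, 12.00).
top flange: A = 80 × 24 = 1920.00, centroid at (60.00, 188.00).
ΣA = 7840.00 in²
ΣAx_c = (4000.00)(10.00) + (1920.00)(60.00) + (1920.00)(60.00) = 270400.00 in³
ΣAy_c = (4000.00)(100.00) + (1920.00)(12.00) + (1920.00)(188.00) = 784000.00 in³
x_c = 270400.00 / 7840.00 = 34.49 in
y_c = 784000.00 / 7840.00 = 100.00 in

x_c = 34.49 in, y_c = 100.00 in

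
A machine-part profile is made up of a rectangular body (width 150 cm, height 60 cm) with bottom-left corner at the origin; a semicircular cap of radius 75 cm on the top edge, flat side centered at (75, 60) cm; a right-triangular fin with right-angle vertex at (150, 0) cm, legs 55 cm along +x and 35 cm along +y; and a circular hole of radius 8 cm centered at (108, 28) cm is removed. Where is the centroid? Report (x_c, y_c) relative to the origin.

x_c = 79.47 cm, y_c = 58.45 cm

rectangular body: A = 150 × 60 = 9000.00, centroid at (75.00, 30.00).
semicircular top: A = ½π·75² = 8835.73, centroid at (75.00, 91.83).
triangular fin: A = ½·55·35 = 962.50, centroid at (168.33, 11.67).
hole: A = −π·8² = -201.06, centroid at (108.00, 28.00).
ΣA = 18597.17 cm²
ΣAx_c = (9000.00)(75.00) + (8835.73)(75.00) + (962.50)(168.33) + (-201.06)(108.00) = 1477985.85 cm³
ΣAy_c = (9000.00)(30.00) + (8835.73)(91.83) + (962.50)(11.67) + (-201.06)(28.00) = 1086993.19 cm³
x_c = 1477985.85 / 18597.17 = 79.47 cm
y_c = 1086993.19 / 18597.17 = 58.45 cm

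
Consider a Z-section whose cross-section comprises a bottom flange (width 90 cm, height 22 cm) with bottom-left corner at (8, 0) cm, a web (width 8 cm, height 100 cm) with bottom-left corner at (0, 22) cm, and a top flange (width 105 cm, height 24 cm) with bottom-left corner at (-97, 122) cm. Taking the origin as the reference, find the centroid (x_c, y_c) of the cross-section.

x_c = -0.75 cm, y_c = 78.69 cm

Part | A | x̄ᵢ | ȳᵢ | A·x̄ᵢ | A·ȳᵢ
bottom flange | 1980.00 | 53.00 | 11.00 | 104940.00 | 21780.00
web | 800.00 | 4.00 | 72.00 | 3200.00 | 57600.00
top flange | 2520.00 | -44.50 | 134.00 | -112140.00 | 337680.00
Σ | 5300.00 |  |  | -4000.00 | 417060.00
x_c = -4000.00 / 5300.00 = -0.75 cm
y_c = 417060.00 / 5300.00 = 78.69 cm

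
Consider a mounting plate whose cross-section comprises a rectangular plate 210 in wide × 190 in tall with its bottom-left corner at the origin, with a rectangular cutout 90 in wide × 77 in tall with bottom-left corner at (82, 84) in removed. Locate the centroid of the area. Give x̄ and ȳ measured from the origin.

x̄ = 100.38 in, ȳ = 89.22 in

plate: A = 210 × 190 = 39900.00, centroid at (105.00, 95.00).
hole: A = −(90 × 77) = -6930.00, centroid at (127.00, 122.50).
ΣA = 32970.00 in²
ΣAx̄ = (39900.00)(105.00) + (-6930.00)(127.00) = 3309390.00 in³
ΣAȳ = (39900.00)(95.00) + (-6930.00)(122.50) = 2941575.00 in³
x̄ = 3309390.00 / 32970.00 = 100.38 in
ȳ = 2941575.00 / 32970.00 = 89.22 in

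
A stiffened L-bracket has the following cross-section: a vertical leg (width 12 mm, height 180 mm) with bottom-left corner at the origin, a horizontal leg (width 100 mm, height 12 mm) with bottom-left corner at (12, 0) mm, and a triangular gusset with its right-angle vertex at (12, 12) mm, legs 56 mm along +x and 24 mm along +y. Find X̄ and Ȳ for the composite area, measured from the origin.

Part | A | x̄ᵢ | ȳᵢ | A·x̄ᵢ | A·ȳᵢ
vertical leg | 2160.00 | 6.00 | 90.00 | 12960.00 | 194400.00
horizontal leg | 1200.00 | 62.00 | 6.00 | 74400.00 | 7200.00
gusset | 672.00 | 30.67 | 20.00 | 20608.00 | 13440.00
Σ | 4032.00 |  |  | 107968.00 | 215040.00
X̄ = 107968.00 / 4032.00 = 26.78 mm
Ȳ = 215040.00 / 4032.00 = 53.33 mm

X̄ = 26.78 mm, Ȳ = 53.33 mm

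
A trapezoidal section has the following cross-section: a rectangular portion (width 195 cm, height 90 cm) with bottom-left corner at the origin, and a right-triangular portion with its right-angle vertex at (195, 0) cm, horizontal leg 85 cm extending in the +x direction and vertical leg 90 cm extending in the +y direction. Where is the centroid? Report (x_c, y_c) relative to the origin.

Part | A | x̄ᵢ | ȳᵢ | A·x̄ᵢ | A·ȳᵢ
rectangular portion | 17550.00 | 97.50 | 45.00 | 1711125.00 | 789750.00
triangular portion | 3825.00 | 223.33 | 30.00 | 854250.00 | 114750.00
Σ | 21375.00 |  |  | 2565375.00 | 904500.00
x_c = 2565375.00 / 21375.00 = 120.02 cm
y_c = 904500.00 / 21375.00 = 42.32 cm

x_c = 120.02 cm, y_c = 42.32 cm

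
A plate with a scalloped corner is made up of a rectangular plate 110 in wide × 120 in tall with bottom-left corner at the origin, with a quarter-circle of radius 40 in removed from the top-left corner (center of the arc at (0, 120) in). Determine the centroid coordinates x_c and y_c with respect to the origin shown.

x_c = 59.00 in, y_c = 55.47 in

plate: A = 110 × 120 = 13200.00, centroid at (55.00, 60.00).
removed quarter-circle: A = −¼π·40² = -1256.64, centroid at (16.98, 103.02).
ΣA = 11943.36 in², ΣAx_c = 704666.67 in³, ΣAy_c = 662536.89 in³.
x_c = 704666.67/11943.36 = 59.00 in; y_c = 662536.89/11943.36 = 55.47 in.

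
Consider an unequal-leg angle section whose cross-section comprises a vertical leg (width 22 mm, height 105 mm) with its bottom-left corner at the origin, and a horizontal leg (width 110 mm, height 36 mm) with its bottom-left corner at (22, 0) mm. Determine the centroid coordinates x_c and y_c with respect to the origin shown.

x_c = 52.68 mm, y_c = 30.71 mm

Part | A | x̄ᵢ | ȳᵢ | A·x̄ᵢ | A·ȳᵢ
vertical leg | 2310.00 | 11.00 | 52.50 | 25410.00 | 121275.00
horizontal leg | 3960.00 | 77.00 | 18.00 | 304920.00 | 71280.00
Σ | 6270.00 |  |  | 330330.00 | 192555.00
x_c = 330330.00 / 6270.00 = 52.68 mm
y_c = 192555.00 / 6270.00 = 30.71 mm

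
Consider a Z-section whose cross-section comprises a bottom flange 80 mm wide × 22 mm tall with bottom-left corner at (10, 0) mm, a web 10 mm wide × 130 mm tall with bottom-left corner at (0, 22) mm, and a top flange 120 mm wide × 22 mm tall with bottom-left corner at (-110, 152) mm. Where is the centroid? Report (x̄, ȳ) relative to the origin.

Part | A | x̄ᵢ | ȳᵢ | A·x̄ᵢ | A·ȳᵢ
bottom flange | 1760.00 | 50.00 | 11.00 | 88000.00 | 19360.00
web | 1300.00 | 5.00 | 87.00 | 6500.00 | 113100.00
top flange | 2640.00 | -50.00 | 163.00 | -132000.00 | 430320.00
Σ | 5700.00 |  |  | -37500.00 | 562780.00
x̄ = -37500.00 / 5700.00 = -6.58 mm
ȳ = 562780.00 / 5700.00 = 98.73 mm

x̄ = -6.58 mm, ȳ = 98.73 mm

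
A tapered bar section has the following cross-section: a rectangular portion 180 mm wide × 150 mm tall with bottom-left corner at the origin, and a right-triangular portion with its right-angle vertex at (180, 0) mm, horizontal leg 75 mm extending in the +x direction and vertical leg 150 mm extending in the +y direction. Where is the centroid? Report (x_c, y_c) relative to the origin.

x_c = 109.83 mm, y_c = 70.69 mm

Part | A | x̄ᵢ | ȳᵢ | A·x̄ᵢ | A·ȳᵢ
rectangular portion | 27000.00 | 90.00 | 75.00 | 2430000.00 | 2025000.00
triangular portion | 5625.00 | 205.00 | 50.00 | 1153125.00 | 281250.00
Σ | 32625.00 |  |  | 3583125.00 | 2306250.00
x_c = 3583125.00 / 32625.00 = 109.83 mm
y_c = 2306250.00 / 32625.00 = 70.69 mm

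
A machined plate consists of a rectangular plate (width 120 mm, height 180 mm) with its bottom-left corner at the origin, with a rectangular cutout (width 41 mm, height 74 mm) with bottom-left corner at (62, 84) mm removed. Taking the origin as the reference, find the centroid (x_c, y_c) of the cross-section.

plate: A = 120 × 180 = 21600.00, centroid at (60.00, 90.00).
hole: A = −(41 × 74) = -3034.00, centroid at (82.50, 121.00).
ΣA = 18566.00 mm², ΣAx_c = 1045695.00 mm³, ΣAy_c = 1576886.00 mm³.
x_c = 1045695.00/18566.00 = 56.32 mm; y_c = 1576886.00/18566.00 = 84.93 mm.

x_c = 56.32 mm, y_c = 84.93 mm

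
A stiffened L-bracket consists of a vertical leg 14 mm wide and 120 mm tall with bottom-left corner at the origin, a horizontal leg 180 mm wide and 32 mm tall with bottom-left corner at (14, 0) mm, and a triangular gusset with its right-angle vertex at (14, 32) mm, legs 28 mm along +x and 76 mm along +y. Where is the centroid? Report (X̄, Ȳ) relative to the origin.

Part | A | x̄ᵢ | ȳᵢ | A·x̄ᵢ | A·ȳᵢ
vertical leg | 1680.00 | 7.00 | 60.00 | 11760.00 | 100800.00
horizontal leg | 5760.00 | 104.00 | 16.00 | 599040.00 | 92160.00
gusset | 1064.00 | 23.33 | 57.33 | 24826.67 | 61002.67
Σ | 8504.00 |  |  | 635626.67 | 253962.67
X̄ = 635626.67 / 8504.00 = 74.74 mm
Ȳ = 253962.67 / 8504.00 = 29.86 mm

X̄ = 74.74 mm, Ȳ = 29.86 mm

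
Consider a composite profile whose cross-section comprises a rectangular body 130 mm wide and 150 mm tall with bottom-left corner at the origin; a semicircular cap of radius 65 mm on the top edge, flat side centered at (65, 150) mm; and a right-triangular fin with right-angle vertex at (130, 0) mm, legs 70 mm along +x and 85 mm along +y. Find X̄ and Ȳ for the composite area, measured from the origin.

Part | A | x̄ᵢ | ȳᵢ | A·x̄ᵢ | A·ȳᵢ
rectangular body | 19500.00 | 65.00 | 75.00 | 1267500.00 | 1462500.00
semicircular top | 6636.61 | 65.00 | 177.59 | 431379.94 | 1178575.51
triangular fin | 2975.00 | 153.33 | 28.33 | 456166.67 | 84291.67
Σ | 29111.61 |  |  | 2155046.61 | 2725367.17
X̄ = 2155046.61 / 29111.61 = 74.03 mm
Ȳ = 2725367.17 / 29111.61 = 93.62 mm

X̄ = 74.03 mm, Ȳ = 93.62 mm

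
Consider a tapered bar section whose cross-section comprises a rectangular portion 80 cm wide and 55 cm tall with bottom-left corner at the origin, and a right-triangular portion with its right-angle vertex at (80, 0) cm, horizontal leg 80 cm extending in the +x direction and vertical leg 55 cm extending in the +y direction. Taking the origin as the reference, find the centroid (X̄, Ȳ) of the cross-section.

X̄ = 62.22 cm, Ȳ = 24.44 cm

rectangular portion: A = 80 × 55 = 4400.00, centroid at (40.00, 27.50).
triangular portion: A = ½·80·55 = 2200.00, centroid at (106.67, 18.33).
ΣA = 6600.00 cm²
ΣAX̄ = (4400.00)(40.00) + (2200.00)(106.67) = 410666.67 cm³
ΣAȲ = (4400.00)(27.50) + (2200.00)(18.33) = 161333.33 cm³
X̄ = 410666.67 / 6600.00 = 62.22 cm
Ȳ = 161333.33 / 6600.00 = 24.44 cm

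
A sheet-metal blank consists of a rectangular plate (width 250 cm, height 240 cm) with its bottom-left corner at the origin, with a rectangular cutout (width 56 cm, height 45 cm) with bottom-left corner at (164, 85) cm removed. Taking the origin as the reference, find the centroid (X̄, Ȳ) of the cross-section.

X̄ = 122.06 cm, Ȳ = 120.55 cm

plate: A = 250 × 240 = 60000.00, centroid at (125.00, 120.00).
hole: A = −(56 × 45) = -2520.00, centroid at (192.00, 107.50).
ΣA = 57480.00 cm²
ΣAX̄ = (60000.00)(125.00) + (-2520.00)(192.00) = 7016160.00 cm³
ΣAȲ = (60000.00)(120.00) + (-2520.00)(107.50) = 6929100.00 cm³
X̄ = 7016160.00 / 57480.00 = 122.06 cm
Ȳ = 6929100.00 / 57480.00 = 120.55 cm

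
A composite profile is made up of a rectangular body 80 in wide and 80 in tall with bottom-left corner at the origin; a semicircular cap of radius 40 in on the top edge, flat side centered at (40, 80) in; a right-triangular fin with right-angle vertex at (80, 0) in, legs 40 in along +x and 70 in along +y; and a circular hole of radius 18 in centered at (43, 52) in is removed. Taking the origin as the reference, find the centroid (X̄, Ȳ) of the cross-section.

X̄ = 47.70 in, Ȳ = 51.58 in

rectangular body: A = 80 × 80 = 6400.00, centroid at (40.00, 40.00).
semicircular top: A = ½π·40² = 2513.27, centroid at (40.00, 96.98).
triangular fin: A = ½·40·70 = 1400.00, centroid at (93.33, 23.33).
hole: A = −π·18² = -1017.88, centroid at (43.00, 52.00).
ΣA = 9295.40 in²
ΣAX̄ = (6400.00)(40.00) + (2513.27)(40.00) + (1400.00)(93.33) + (-1017.88)(43.00) = 443428.96 in³
ΣAȲ = (6400.00)(40.00) + (2513.27)(96.98) + (1400.00)(23.33) + (-1017.88)(52.00) = 479465.71 in³
X̄ = 443428.96 / 9295.40 = 47.70 in
Ȳ = 479465.71 / 9295.40 = 51.58 in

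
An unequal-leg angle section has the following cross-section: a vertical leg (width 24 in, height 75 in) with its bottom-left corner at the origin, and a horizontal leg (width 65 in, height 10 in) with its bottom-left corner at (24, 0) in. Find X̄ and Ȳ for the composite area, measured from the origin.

X̄ = 23.81 in, Ȳ = 28.88 in

Part | A | x̄ᵢ | ȳᵢ | A·x̄ᵢ | A·ȳᵢ
vertical leg | 1800.00 | 12.00 | 37.50 | 21600.00 | 67500.00
horizontal leg | 650.00 | 56.50 | 5.00 | 36725.00 | 3250.00
Σ | 2450.00 |  |  | 58325.00 | 70750.00
X̄ = 58325.00 / 2450.00 = 23.81 in
Ȳ = 70750.00 / 2450.00 = 28.88 in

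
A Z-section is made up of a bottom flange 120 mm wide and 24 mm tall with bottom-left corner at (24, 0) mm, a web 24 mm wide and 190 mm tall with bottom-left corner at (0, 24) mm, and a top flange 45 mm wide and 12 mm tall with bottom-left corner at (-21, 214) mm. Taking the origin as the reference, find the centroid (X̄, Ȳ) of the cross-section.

X̄ = 37.27 mm, Ȳ = 87.22 mm

Part | A | x̄ᵢ | ȳᵢ | A·x̄ᵢ | A·ȳᵢ
bottom flange | 2880.00 | 84.00 | 12.00 | 241920.00 | 34560.00
web | 4560.00 | 12.00 | 119.00 | 54720.00 | 542640.00
top flange | 540.00 | 1.50 | 220.00 | 810.00 | 118800.00
Σ | 7980.00 |  |  | 297450.00 | 696000.00
X̄ = 297450.00 / 7980.00 = 37.27 mm
Ȳ = 696000.00 / 7980.00 = 87.22 mm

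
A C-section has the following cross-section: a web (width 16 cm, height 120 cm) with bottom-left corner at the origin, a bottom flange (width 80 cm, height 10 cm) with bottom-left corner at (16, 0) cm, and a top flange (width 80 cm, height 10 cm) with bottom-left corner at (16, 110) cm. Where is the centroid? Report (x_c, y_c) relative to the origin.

x_c = 29.82 cm, y_c = 60.00 cm

web: A = 16 × 120 = 1920.00, centroid at (8.00, 60.00).
bottom flange: A = 80 × 10 = 800.00, centroid at (56.00, 5.00).
top flange: A = 80 × 10 = 800.00, centroid at (56.00, 115.00).
ΣA = 3520.00 cm²
ΣAx_c = (1920.00)(8.00) + (800.00)(56.00) + (800.00)(56.00) = 104960.00 cm³
ΣAy_c = (1920.00)(60.00) + (800.00)(5.00) + (800.00)(115.00) = 211200.00 cm³
x_c = 104960.00 / 3520.00 = 29.82 cm
y_c = 211200.00 / 3520.00 = 60.00 cm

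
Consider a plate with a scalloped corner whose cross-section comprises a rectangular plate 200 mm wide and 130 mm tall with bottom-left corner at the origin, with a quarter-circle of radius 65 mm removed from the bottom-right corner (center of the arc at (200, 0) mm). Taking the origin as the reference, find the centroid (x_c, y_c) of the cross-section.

x_c = 89.41 mm, y_c = 70.47 mm

plate: A = 200 × 130 = 26000.00, centroid at (100.00, 65.00).
removed quarter-circle: A = −¼π·65² = -3318.31, centroid at (172.41, 27.59).
ΣA = 22681.69 mm², ΣAx_c = 2027880.22 mm³, ΣAy_c = 1598458.33 mm³.
x_c = 2027880.22/22681.69 = 89.41 mm; y_c = 1598458.33/22681.69 = 70.47 mm.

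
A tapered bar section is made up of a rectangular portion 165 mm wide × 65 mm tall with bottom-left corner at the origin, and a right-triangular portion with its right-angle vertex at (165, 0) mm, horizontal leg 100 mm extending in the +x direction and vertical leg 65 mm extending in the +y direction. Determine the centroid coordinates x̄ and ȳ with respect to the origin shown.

x̄ = 109.44 mm, ȳ = 29.98 mm

Part | A | x̄ᵢ | ȳᵢ | A·x̄ᵢ | A·ȳᵢ
rectangular portion | 10725.00 | 82.50 | 32.50 | 884812.50 | 348562.50
triangular portion | 3250.00 | 198.33 | 21.67 | 644583.33 | 70416.67
Σ | 13975.00 |  |  | 1529395.83 | 418979.17
x̄ = 1529395.83 / 13975.00 = 109.44 mm
ȳ = 418979.17 / 13975.00 = 29.98 mm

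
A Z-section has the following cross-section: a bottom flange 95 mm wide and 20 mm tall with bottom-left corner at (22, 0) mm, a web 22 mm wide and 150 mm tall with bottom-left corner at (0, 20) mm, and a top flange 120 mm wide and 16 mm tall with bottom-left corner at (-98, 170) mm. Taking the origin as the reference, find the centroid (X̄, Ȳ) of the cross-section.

X̄ = 13.40 mm, Ȳ = 94.70 mm

bottom flange: A = 95 × 20 = 1900.00, centroid at (69.50, 10.00).
web: A = 22 × 150 = 3300.00, centroid at (11.00, 95.00).
top flange: A = 120 × 16 = 1920.00, centroid at (-38.00, 178.00).
ΣA = 7120.00 mm²
ΣAX̄ = (1900.00)(69.50) + (3300.00)(11.00) + (1920.00)(-38.00) = 95390.00 mm³
ΣAȲ = (1900.00)(10.00) + (3300.00)(95.00) + (1920.00)(178.00) = 674260.00 mm³
X̄ = 95390.00 / 7120.00 = 13.40 mm
Ȳ = 674260.00 / 7120.00 = 94.70 mm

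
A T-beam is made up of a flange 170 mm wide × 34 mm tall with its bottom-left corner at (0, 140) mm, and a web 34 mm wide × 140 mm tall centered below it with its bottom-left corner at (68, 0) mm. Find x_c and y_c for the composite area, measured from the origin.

x_c = 85.00 mm, y_c = 117.71 mm

web: A = 34 × 140 = 4760.00, centroid at (85.00, 70.00).
flange: A = 170 × 34 = 5780.00, centroid at (85.00, 157.00).
ΣA = 10540.00 mm²
ΣAx_c = (4760.00)(85.00) + (5780.00)(85.00) = 895900.00 mm³
ΣAy_c = (4760.00)(70.00) + (5780.00)(157.00) = 1240660.00 mm³
x_c = 895900.00 / 10540.00 = 85.00 mm
y_c = 1240660.00 / 10540.00 = 117.71 mm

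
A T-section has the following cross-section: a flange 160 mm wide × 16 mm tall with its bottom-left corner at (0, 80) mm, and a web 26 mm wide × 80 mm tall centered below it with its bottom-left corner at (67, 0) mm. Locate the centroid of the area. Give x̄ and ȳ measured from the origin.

Part | A | x̄ᵢ | ȳᵢ | A·x̄ᵢ | A·ȳᵢ
web | 2080.00 | 80.00 | 40.00 | 166400.00 | 83200.00
flange | 2560.00 | 80.00 | 88.00 | 204800.00 | 225280.00
Σ | 4640.00 |  |  | 371200.00 | 308480.00
x̄ = 371200.00 / 4640.00 = 80.00 mm
ȳ = 308480.00 / 4640.00 = 66.48 mm

x̄ = 80.00 mm, ȳ = 66.48 mm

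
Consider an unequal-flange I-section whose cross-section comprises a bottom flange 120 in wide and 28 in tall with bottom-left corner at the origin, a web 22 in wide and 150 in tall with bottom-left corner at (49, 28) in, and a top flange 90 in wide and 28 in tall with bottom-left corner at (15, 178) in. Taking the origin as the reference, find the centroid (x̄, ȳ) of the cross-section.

Part | A | x̄ᵢ | ȳᵢ | A·x̄ᵢ | A·ȳᵢ
bottom flange | 3360.00 | 60.00 | 14.00 | 201600.00 | 47040.00
web | 3300.00 | 60.00 | 103.00 | 198000.00 | 339900.00
top flange | 2520.00 | 60.00 | 192.00 | 151200.00 | 483840.00
Σ | 9180.00 |  |  | 550800.00 | 870780.00
x̄ = 550800.00 / 9180.00 = 60.00 in
ȳ = 870780.00 / 9180.00 = 94.86 in

x̄ = 60.00 in, ȳ = 94.86 in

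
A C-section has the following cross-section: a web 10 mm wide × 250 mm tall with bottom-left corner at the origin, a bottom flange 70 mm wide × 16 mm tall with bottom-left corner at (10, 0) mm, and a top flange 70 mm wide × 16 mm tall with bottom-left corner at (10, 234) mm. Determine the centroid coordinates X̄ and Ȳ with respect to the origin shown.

Part | A | x̄ᵢ | ȳᵢ | A·x̄ᵢ | A·ȳᵢ
web | 2500.00 | 5.00 | 125.00 | 12500.00 | 312500.00
bottom flange | 1120.00 | 45.00 | 8.00 | 50400.00 | 8960.00
top flange | 1120.00 | 45.00 | 242.00 | 50400.00 | 271040.00
Σ | 4740.00 |  |  | 113300.00 | 592500.00
X̄ = 113300.00 / 4740.00 = 23.90 mm
Ȳ = 592500.00 / 4740.00 = 125.00 mm

X̄ = 23.90 mm, Ȳ = 125.00 mm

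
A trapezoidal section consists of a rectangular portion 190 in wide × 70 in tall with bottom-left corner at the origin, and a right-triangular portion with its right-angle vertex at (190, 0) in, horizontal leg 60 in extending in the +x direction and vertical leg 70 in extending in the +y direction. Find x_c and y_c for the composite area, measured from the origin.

rectangular portion: A = 190 × 70 = 13300.00, centroid at (95.00, 35.00).
triangular portion: A = ½·60·70 = 2100.00, centroid at (210.00, 23.33).
ΣA = 15400.00 in², ΣAx_c = 1704500.00 in³, ΣAy_c = 514500.00 in³.
x_c = 1704500.00/15400.00 = 110.68 in; y_c = 514500.00/15400.00 = 33.41 in.

x_c = 110.68 in, y_c = 33.41 in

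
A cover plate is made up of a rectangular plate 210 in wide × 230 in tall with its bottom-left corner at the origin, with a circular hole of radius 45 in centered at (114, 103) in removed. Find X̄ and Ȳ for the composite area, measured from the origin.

X̄ = 103.63 in, Ȳ = 116.82 in

plate: A = 210 × 230 = 48300.00, centroid at (105.00, 115.00).
hole: A = −π·45² = -6361.73, centroid at (114.00, 103.00).
ΣA = 41938.27 in², ΣAX̄ = 4346263.34 in³, ΣAȲ = 4899242.31 in³.
X̄ = 4346263.34/41938.27 = 103.63 in; Ȳ = 4899242.31/41938.27 = 116.82 in.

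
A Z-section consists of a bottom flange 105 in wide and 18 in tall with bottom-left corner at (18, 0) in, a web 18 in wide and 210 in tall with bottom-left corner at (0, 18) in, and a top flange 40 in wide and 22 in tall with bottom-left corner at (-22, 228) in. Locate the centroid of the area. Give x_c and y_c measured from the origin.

bottom flange: A = 105 × 18 = 1890.00, centroid at (70.50, 9.00).
web: A = 18 × 210 = 3780.00, centroid at (9.00, 123.00).
top flange: A = 40 × 22 = 880.00, centroid at (-2.00, 239.00).
ΣA = 6550.00 in²
ΣAx_c = (1890.00)(70.50) + (3780.00)(9.00) + (880.00)(-2.00) = 165505.00 in³
ΣAy_c = (1890.00)(9.00) + (3780.00)(123.00) + (880.00)(239.00) = 692270.00 in³
x_c = 165505.00 / 6550.00 = 25.27 in
y_c = 692270.00 / 6550.00 = 105.69 in

x_c = 25.27 in, y_c = 105.69 in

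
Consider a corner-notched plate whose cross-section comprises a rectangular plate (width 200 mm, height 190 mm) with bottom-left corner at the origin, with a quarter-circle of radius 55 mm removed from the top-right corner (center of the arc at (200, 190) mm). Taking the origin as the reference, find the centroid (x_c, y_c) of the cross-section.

x_c = 94.89 mm, y_c = 90.22 mm

plate: A = 200 × 190 = 38000.00, centroid at (100.00, 95.00).
removed quarter-circle: A = −¼π·55² = -2375.83, centroid at (176.66, 166.66).
ΣA = 35624.17 mm²
ΣAx_c = (38000.00)(100.00) + (-2375.83)(176.66) = 3380292.44 mm³
ΣAy_c = (38000.00)(95.00) + (-2375.83)(166.66) = 3214050.74 mm³
x_c = 3380292.44 / 35624.17 = 94.89 mm
y_c = 3214050.74 / 35624.17 = 90.22 mm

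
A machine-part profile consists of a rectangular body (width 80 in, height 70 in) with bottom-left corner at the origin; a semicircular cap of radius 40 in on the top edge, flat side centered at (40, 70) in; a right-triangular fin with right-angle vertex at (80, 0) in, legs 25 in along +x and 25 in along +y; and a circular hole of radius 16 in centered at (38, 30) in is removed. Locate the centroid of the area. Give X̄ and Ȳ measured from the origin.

X̄ = 42.19 in, Ȳ = 51.57 in

rectangular body: A = 80 × 70 = 5600.00, centroid at (40.00, 35.00).
semicircular top: A = ½π·40² = 2513.27, centroid at (40.00, 86.98).
triangular fin: A = ½·25·25 = 312.50, centroid at (88.33, 8.33).
hole: A = −π·16² = -804.25, centroid at (38.00, 30.00).
ΣA = 7621.53 in², ΣAX̄ = 321573.72 in³, ΣAȲ = 393072.59 in³.
X̄ = 321573.72/7621.53 = 42.19 in; Ȳ = 393072.59/7621.53 = 51.57 in.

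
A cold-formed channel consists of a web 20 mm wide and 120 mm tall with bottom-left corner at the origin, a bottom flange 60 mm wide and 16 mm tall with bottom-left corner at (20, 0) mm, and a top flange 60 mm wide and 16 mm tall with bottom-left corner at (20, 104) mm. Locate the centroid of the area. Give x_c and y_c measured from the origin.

web: A = 20 × 120 = 2400.00, centroid at (10.00, 60.00).
bottom flange: A = 60 × 16 = 960.00, centroid at (50.00, 8.00).
top flange: A = 60 × 16 = 960.00, centroid at (50.00, 112.00).
ΣA = 4320.00 mm², ΣAx_c = 120000.00 mm³, ΣAy_c = 259200.00 mm³.
x_c = 120000.00/4320.00 = 27.78 mm; y_c = 259200.00/4320.00 = 60.00 mm.

x_c = 27.78 mm, y_c = 60.00 mm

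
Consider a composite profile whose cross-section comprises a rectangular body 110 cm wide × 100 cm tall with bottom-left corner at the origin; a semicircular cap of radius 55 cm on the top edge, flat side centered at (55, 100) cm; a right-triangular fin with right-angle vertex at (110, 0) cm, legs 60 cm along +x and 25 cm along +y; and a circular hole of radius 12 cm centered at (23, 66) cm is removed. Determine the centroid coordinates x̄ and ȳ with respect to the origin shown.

x̄ = 59.41 cm, ȳ = 69.32 cm

rectangular body: A = 110 × 100 = 11000.00, centroid at (55.00, 50.00).
semicircular top: A = ½π·55² = 4751.66, centroid at (55.00, 123.34).
triangular fin: A = ½·60·25 = 750.00, centroid at (130.00, 8.33).
hole: A = −π·12² = -452.39, centroid at (23.00, 66.00).
ΣA = 16049.27 cm², ΣAx̄ = 953436.28 cm³, ΣAȳ = 1112474.86 cm³.
x̄ = 953436.28/16049.27 = 59.41 cm; ȳ = 1112474.86/16049.27 = 69.32 cm.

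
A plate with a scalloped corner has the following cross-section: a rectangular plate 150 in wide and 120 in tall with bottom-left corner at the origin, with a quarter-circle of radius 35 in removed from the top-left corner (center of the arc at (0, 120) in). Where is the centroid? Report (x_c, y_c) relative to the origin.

x_c = 78.40 in, y_c = 57.45 in

Part | A | x̄ᵢ | ȳᵢ | A·x̄ᵢ | A·ȳᵢ
plate | 18000.00 | 75.00 | 60.00 | 1350000.00 | 1080000.00
removed quarter-circle | -962.11 | 14.85 | 105.15 | -14291.67 | -101161.86
Σ | 17037.89 |  |  | 1335708.33 | 978838.14
x_c = 1335708.33 / 17037.89 = 78.40 in
y_c = 978838.14 / 17037.89 = 57.45 in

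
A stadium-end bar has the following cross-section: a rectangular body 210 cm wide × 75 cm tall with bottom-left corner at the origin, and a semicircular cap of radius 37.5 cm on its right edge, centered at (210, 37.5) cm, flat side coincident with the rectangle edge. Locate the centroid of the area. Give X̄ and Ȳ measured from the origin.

X̄ = 119.87 cm, Ȳ = 37.50 cm

Part | A | x̄ᵢ | ȳᵢ | A·x̄ᵢ | A·ȳᵢ
rectangular body | 15750.00 | 105.00 | 37.50 | 1653750.00 | 590625.00
semicircular end | 2208.93 | 225.92 | 37.50 | 499032.04 | 82834.96
Σ | 17958.93 |  |  | 2152782.04 | 673459.96
X̄ = 2152782.04 / 17958.93 = 119.87 cm
Ȳ = 673459.96 / 17958.93 = 37.50 cm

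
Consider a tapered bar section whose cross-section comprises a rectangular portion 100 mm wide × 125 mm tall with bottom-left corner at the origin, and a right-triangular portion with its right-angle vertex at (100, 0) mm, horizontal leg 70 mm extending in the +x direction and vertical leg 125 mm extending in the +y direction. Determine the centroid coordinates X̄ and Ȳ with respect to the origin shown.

X̄ = 69.01 mm, Ȳ = 57.10 mm

rectangular portion: A = 100 × 125 = 12500.00, centroid at (50.00, 62.50).
triangular portion: A = ½·70·125 = 4375.00, centroid at (123.33, 41.67).
ΣA = 16875.00 mm²
ΣAX̄ = (12500.00)(50.00) + (4375.00)(123.33) = 1164583.33 mm³
ΣAȲ = (12500.00)(62.50) + (4375.00)(41.67) = 963541.67 mm³
X̄ = 1164583.33 / 16875.00 = 69.01 mm
Ȳ = 963541.67 / 16875.00 = 57.10 mm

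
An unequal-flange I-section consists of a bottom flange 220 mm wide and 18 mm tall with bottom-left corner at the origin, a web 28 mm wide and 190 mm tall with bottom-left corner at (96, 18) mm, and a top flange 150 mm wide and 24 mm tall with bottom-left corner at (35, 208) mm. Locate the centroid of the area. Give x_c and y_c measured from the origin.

Part | A | x̄ᵢ | ȳᵢ | A·x̄ᵢ | A·ȳᵢ
bottom flange | 3960.00 | 110.00 | 9.00 | 435600.00 | 35640.00
web | 5320.00 | 110.00 | 113.00 | 585200.00 | 601160.00
top flange | 3600.00 | 110.00 | 220.00 | 396000.00 | 792000.00
Σ | 12880.00 |  |  | 1416800.00 | 1428800.00
x_c = 1416800.00 / 12880.00 = 110.00 mm
y_c = 1428800.00 / 12880.00 = 110.93 mm

x_c = 110.00 mm, y_c = 110.93 mm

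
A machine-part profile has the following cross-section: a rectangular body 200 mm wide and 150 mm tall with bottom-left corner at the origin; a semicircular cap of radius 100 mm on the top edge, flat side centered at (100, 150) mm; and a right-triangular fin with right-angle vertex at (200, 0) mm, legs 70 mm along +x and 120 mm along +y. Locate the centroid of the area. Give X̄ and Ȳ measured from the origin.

rectangular body: A = 200 × 150 = 30000.00, centroid at (100.00, 75.00).
semicircular top: A = ½π·100² = 15707.96, centroid at (100.00, 192.44).
triangular fin: A = ½·70·120 = 4200.00, centroid at (223.33, 40.00).
ΣA = 49907.96 mm²
ΣAX̄ = (30000.00)(100.00) + (15707.96)(100.00) + (4200.00)(223.33) = 5508796.33 mm³
ΣAȲ = (30000.00)(75.00) + (15707.96)(192.44) + (4200.00)(40.00) = 5440861.16 mm³
X̄ = 5508796.33 / 49907.96 = 110.38 mm
Ȳ = 5440861.16 / 49907.96 = 109.02 mm

X̄ = 110.38 mm, Ȳ = 109.02 mm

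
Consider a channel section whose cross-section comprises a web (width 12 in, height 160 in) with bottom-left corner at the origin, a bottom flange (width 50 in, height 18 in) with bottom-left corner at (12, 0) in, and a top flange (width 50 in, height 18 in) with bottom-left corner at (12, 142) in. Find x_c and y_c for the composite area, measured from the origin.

web: A = 12 × 160 = 1920.00, centroid at (6.00, 80.00).
bottom flange: A = 50 × 18 = 900.00, centroid at (37.00, 9.00).
top flange: A = 50 × 18 = 900.00, centroid at (37.00, 151.00).
ΣA = 3720.00 in²
ΣAx_c = (1920.00)(6.00) + (900.00)(37.00) + (900.00)(37.00) = 78120.00 in³
ΣAy_c = (1920.00)(80.00) + (900.00)(9.00) + (900.00)(151.00) = 297600.00 in³
x_c = 78120.00 / 3720.00 = 21.00 in
y_c = 297600.00 / 3720.00 = 80.00 in

x_c = 21.00 in, y_c = 80.00 in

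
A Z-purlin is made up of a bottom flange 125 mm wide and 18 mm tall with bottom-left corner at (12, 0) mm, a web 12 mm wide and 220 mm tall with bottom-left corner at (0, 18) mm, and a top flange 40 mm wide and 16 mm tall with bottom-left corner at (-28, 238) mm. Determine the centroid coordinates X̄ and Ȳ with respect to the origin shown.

X̄ = 32.25 mm, Ȳ = 93.24 mm

Part | A | x̄ᵢ | ȳᵢ | A·x̄ᵢ | A·ȳᵢ
bottom flange | 2250.00 | 74.50 | 9.00 | 167625.00 | 20250.00
web | 2640.00 | 6.00 | 128.00 | 15840.00 | 337920.00
top flange | 640.00 | -8.00 | 246.00 | -5120.00 | 157440.00
Σ | 5530.00 |  |  | 178345.00 | 515610.00
X̄ = 178345.00 / 5530.00 = 32.25 mm
Ȳ = 515610.00 / 5530.00 = 93.24 mm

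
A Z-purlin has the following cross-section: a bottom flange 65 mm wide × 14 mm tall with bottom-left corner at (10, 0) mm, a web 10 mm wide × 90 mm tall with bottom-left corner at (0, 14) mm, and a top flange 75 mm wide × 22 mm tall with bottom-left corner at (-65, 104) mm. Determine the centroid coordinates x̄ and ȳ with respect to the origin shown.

Part | A | x̄ᵢ | ȳᵢ | A·x̄ᵢ | A·ȳᵢ
bottom flange | 910.00 | 42.50 | 7.00 | 38675.00 | 6370.00
web | 900.00 | 5.00 | 59.00 | 4500.00 | 53100.00
top flange | 1650.00 | -27.50 | 115.00 | -45375.00 | 189750.00
Σ | 3460.00 |  |  | -2200.00 | 249220.00
x̄ = -2200.00 / 3460.00 = -0.64 mm
ȳ = 249220.00 / 3460.00 = 72.03 mm

x̄ = -0.64 mm, ȳ = 72.03 mm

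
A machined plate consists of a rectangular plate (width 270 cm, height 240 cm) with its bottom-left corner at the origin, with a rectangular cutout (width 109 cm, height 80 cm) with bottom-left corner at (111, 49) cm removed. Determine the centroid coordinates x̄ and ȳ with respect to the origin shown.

Part | A | x̄ᵢ | ȳᵢ | A·x̄ᵢ | A·ȳᵢ
plate | 64800.00 | 135.00 | 120.00 | 8748000.00 | 7776000.00
hole | -8720.00 | 165.50 | 89.00 | -1443160.00 | -776080.00
Σ | 56080.00 |  |  | 7304840.00 | 6999920.00
x̄ = 7304840.00 / 56080.00 = 130.26 cm
ȳ = 6999920.00 / 56080.00 = 124.82 cm

x̄ = 130.26 cm, ȳ = 124.82 cm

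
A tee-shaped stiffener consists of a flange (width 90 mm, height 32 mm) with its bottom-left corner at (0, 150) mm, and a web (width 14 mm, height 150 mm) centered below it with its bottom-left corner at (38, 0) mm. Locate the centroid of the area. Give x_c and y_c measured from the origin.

x_c = 45.00 mm, y_c = 127.63 mm

Part | A | x̄ᵢ | ȳᵢ | A·x̄ᵢ | A·ȳᵢ
web | 2100.00 | 45.00 | 75.00 | 94500.00 | 157500.00
flange | 2880.00 | 45.00 | 166.00 | 129600.00 | 478080.00
Σ | 4980.00 |  |  | 224100.00 | 635580.00
x_c = 224100.00 / 4980.00 = 45.00 mm
y_c = 635580.00 / 4980.00 = 127.63 mm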